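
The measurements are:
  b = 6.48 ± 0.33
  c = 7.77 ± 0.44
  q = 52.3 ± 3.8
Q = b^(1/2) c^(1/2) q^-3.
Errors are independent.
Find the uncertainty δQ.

1.1e-05

Relative error in a monomial: (δQ/Q)² = Σ (nᵢ · δxᵢ/xᵢ)².
  (½·δb/b)² = (0.5×0.0509)² = 0.000648;  (½·δc/c)² = (0.5×0.0566)² = 0.000802;  (-3·δq/q)² = (-3×0.0727)² = 0.0475
δQ/Q = √(0.0490) = 0.221
Q = 4.96e-05, so δQ = 0.221 × 4.96e-05 = 1.1e-05.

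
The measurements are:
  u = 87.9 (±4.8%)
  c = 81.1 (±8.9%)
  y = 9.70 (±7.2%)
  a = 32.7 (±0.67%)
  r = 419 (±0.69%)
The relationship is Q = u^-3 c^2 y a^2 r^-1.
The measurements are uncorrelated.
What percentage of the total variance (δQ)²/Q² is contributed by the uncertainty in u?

(δQ/Q)² = (-3·δu/u)² + (2·δc/c)² + (1·δy/y)² + (2·δa/a)² + (-1·δr/r)²
  u term: (-3×0.0480)² = 0.0207
  c term: (2×0.0890)² = 0.0317
  y term: (1×0.0720)² = 0.00518
  a term: (2×0.00670)² = 0.000180
  r term: (-1×0.00690)² = 4.76e-05
Total = 0.0578. Share from u = 0.0207/0.0578 = 0.359.

35.9%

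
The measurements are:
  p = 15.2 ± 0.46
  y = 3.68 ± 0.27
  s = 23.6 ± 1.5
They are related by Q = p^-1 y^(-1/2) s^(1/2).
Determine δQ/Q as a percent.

Since Q is a product/quotient, work with relative uncertainties:
  (-1·δp/p)² = (-1×0.0303)² = 0.000916;  (−½·δy/y)² = (-0.5×0.0734)² = 0.00135;  (½·δs/s)² = (0.5×0.0636)² = 0.00101
δQ/Q = √(0.00327) = 0.0572

5.72%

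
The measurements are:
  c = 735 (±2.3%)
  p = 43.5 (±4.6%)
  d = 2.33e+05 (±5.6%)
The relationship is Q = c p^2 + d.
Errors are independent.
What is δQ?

1.33e+05

Let w = c·p^2 = 1.39e+06. δw/w = √((1·δc/c)² + (2·δp/p)²) = √(0.000529 + 0.00846) = 0.0948, so δw = 1.32e+05.
Q = w + d: δQ = √(δw² + δd²) = √(1.74e+10 + 1.7e+08) = 1.33e+05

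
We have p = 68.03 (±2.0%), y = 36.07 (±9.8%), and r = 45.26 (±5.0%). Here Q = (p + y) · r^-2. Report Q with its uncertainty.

0.05082 ± 0.00541

Let u = p + y = 104.1. δu = √(δp² + δy²) = √(1.85 + 12.5) = 3.79, so δu/u = 0.0364.
Q is then a monomial in u, r:
δQ/Q = √((δu/u)² + (-2·δr/r)²) = √(0.00132 + 0.0100) = 0.106
Q = 0.05082, so δQ = 0.106 × 0.05082 = 0.00541.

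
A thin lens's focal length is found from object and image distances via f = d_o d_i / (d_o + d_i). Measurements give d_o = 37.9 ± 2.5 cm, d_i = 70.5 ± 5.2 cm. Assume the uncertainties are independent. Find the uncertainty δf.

∂f/∂d_o = (d_i/(d_o+d_i))² = 0.423;  ∂f/∂d_i = (d_o/(d_o+d_i))² = 0.122
δf = √((∂f/∂d_o · δd_o)² + (∂f/∂d_i · δd_i)²) = √(1.12 + 0.404) = 1.23 cm

1.23 cm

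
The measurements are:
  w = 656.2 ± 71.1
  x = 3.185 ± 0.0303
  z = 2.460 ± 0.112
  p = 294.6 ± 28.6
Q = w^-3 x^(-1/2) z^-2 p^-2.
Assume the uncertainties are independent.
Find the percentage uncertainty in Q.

38.9%

Since Q is a product/quotient, work with relative uncertainties:
  (-3·δw/w)² = (-3×0.108)² = 0.106;  (−½·δx/x)² = (-0.5×0.00951)² = 2.26e-05;  (-2·δz/z)² = (-2×0.0455)² = 0.00829;  (-2·δp/p)² = (-2×0.0971)² = 0.0377
δQ/Q = √(0.152) = 0.389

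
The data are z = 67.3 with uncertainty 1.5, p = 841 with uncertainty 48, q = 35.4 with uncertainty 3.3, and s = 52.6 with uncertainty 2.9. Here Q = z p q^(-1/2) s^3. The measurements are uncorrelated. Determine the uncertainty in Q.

2.53e+08

For a monomial Q ∝ z, p, q^(-1/2), s^3, fractional errors add in quadrature:
  (1·δz/z)² = (1×0.0223)² = 0.000497;  (1·δp/p)² = (1×0.0571)² = 0.00326;  (−½·δq/q)² = (-0.5×0.0932)² = 0.00217;  (3·δs/s)² = (3×0.0551)² = 0.0274
δQ/Q = √(0.0333) = 0.182
Q = 1.38e+09, so δQ = 0.182 × 1.38e+09 = 2.53e+08.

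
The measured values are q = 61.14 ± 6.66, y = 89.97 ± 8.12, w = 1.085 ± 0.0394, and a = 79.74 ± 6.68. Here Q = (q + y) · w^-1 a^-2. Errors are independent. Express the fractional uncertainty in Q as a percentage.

18.5%

Let u = q + y = 151.1. δu = √(δq² + δy²) = √(44.4 + 65.9) = 10.5, so δu/u = 0.0695.
Q is then a monomial in u, w, a:
δQ/Q = √((δu/u)² + (-1·δw/w)² + (-2·δa/a)²) = √(0.00483 + 0.00132 + 0.0281) = 0.185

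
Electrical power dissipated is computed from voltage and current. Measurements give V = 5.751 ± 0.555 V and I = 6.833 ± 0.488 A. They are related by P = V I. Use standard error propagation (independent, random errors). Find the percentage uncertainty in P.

12.0%

Since P is a product/quotient, work with relative uncertainties:
  (1·δV/V)² = (1×0.0965)² = 0.00931;  (1·δI/I)² = (1×0.0714)² = 0.00510
δP/P = √(0.0144) = 0.120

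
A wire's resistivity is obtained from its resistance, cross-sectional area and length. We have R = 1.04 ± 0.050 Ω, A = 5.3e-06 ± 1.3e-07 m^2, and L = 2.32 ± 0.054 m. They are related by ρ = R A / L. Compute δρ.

Products/powers → add relative errors in quadrature, weighted by exponent:
  (1·δR/R)² = (1×0.0481)² = 0.00231;  (1·δA/A)² = (1×0.0245)² = 0.000602;  (-1·δL/L)² = (-1×0.0233)² = 0.000542
δρ/ρ = √(0.00345) = 0.0588
ρ = 2.38e-06 Ω·m, so δρ = 0.0588 × 2.38e-06 = 1.4e-07 Ω·m.

1.4e-07 Ω·m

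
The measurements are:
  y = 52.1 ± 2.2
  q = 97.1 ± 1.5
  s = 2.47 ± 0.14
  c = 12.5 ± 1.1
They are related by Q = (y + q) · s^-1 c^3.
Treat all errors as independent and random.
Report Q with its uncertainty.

Let u = y + q = 149. δu = √(δy² + δq²) = √(4.84 + 2.25) = 2.66, so δu/u = 0.0178.
Q is then a monomial in u, s, c:
δQ/Q = √((δu/u)² + (-1·δs/s)² + (3·δc/c)²) = √(0.000318 + 0.00321 + 0.0697) = 0.271
Q = 1.18e+05, so δQ = 0.271 × 1.18e+05 = 31900.

(1.18 ± 0.319) × 10^5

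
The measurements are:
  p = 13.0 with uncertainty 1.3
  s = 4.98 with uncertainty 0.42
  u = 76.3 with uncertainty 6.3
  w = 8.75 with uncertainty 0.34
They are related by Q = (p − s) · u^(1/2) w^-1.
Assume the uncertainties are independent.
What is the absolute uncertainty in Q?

1.44

Let h = p − s = 8.02. δh = √(δp² + δs²) = √(1.69 + 0.176) = 1.37, so δh/h = 0.170.
Q is then a monomial in h, u, w:
δQ/Q = √((δh/h)² + (½·δu/u)² + (-1·δw/w)²) = √(0.0290 + 0.00170 + 0.00151) = 0.180
Q = 8.01, so δQ = 0.180 × 8.01 = 1.44.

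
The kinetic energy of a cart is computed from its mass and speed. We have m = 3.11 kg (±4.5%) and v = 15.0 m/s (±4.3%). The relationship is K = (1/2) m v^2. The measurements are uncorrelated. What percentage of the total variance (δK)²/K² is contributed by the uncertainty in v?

78.5%

(δK/K)² = (1·δm/m)² + (2·δv/v)²
  m term: (1×0.0450)² = 0.00202
  v term: (2×0.0430)² = 0.00740
Total = 0.00942. Share from v = 0.00740/0.00942 = 0.785.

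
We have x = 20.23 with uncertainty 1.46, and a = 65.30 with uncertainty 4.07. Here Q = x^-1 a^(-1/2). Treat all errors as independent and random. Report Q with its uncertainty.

0.006117 ± 0.000481

Each factor contributes (exponent × relative error)² to (δQ/Q)²:
  (-1·δx/x)² = (-1×0.0722)² = 0.00521;  (−½·δa/a)² = (-0.5×0.0623)² = 0.000971
δQ/Q = √(0.00618) = 0.0786
Q = 0.006117, so δQ = 0.0786 × 0.006117 = 0.000481.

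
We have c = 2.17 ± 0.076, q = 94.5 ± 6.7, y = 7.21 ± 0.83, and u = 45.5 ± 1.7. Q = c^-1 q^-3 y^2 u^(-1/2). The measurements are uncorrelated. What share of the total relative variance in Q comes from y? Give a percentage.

53.1%

(δQ/Q)² = (-1·δc/c)² + (-3·δq/q)² + (2·δy/y)² + (−½·δu/u)²
  c term: (-1×0.0350)² = 0.00123
  q term: (-3×0.0709)² = 0.0452
  y term: (2×0.115)² = 0.0530
  u term: (-0.5×0.0374)² = 0.000349
Total = 0.0998. Share from y = 0.0530/0.0998 = 0.531.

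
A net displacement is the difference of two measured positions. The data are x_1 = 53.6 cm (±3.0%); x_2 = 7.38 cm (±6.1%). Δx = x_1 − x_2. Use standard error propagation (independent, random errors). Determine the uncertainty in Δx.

Δx is a linear combination, so absolute uncertainties add in quadrature:
  (δx_1)² = 2.59;  (δx_2)² = 0.203
δΔx = √(2.79) = 1.67 cm

1.67 cm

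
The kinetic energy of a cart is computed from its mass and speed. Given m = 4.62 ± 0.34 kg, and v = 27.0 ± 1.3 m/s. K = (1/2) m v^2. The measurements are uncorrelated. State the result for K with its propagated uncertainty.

Relative error in a monomial: (δK/K)² = Σ (nᵢ · δxᵢ/xᵢ)².
  (1·δm/m)² = (1×0.0736)² = 0.00542;  (2·δv/v)² = (2×0.0481)² = 0.00927
δK/K = √(0.0147) = 0.121
K = 1680 J, so δK = 0.121 × 1680 = 204 J.

1680 ± 204 J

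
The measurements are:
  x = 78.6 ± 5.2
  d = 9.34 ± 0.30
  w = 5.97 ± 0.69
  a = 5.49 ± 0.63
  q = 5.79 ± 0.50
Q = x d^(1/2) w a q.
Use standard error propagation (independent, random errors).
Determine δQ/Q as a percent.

19.7%

Relative error in a monomial: (δQ/Q)² = Σ (nᵢ · δxᵢ/xᵢ)².
  (1·δx/x)² = (1×0.0662)² = 0.00438;  (½·δd/d)² = (0.5×0.0321)² = 0.000258;  (1·δw/w)² = (1×0.116)² = 0.0134;  (1·δa/a)² = (1×0.115)² = 0.0132;  (1·δq/q)² = (1×0.0864)² = 0.00746
δQ/Q = √(0.0386) = 0.197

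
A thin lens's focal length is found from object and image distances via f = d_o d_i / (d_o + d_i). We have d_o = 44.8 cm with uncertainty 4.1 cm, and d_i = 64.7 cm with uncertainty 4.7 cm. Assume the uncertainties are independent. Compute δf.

∂f/∂d_o = (d_i/(d_o+d_i))² = 0.349;  ∂f/∂d_i = (d_o/(d_o+d_i))² = 0.167
δf = √((∂f/∂d_o · δd_o)² + (∂f/∂d_i · δd_i)²) = √(2.05 + 0.619) = 1.63 cm

1.63 cm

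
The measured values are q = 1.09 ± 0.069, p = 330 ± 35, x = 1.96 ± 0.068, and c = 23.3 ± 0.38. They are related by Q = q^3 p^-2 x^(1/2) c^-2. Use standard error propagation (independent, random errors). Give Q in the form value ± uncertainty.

(3.07 ± 0.880) × 10^-8

Since Q is a product/quotient, work with relative uncertainties:
  (3·δq/q)² = (3×0.0633)² = 0.0361;  (-2·δp/p)² = (-2×0.106)² = 0.0450;  (½·δx/x)² = (0.5×0.0347)² = 0.000301;  (-2·δc/c)² = (-2×0.0163)² = 0.00106
δQ/Q = √(0.0824) = 0.287
Q = 3.07e-08, so δQ = 0.287 × 3.07e-08 = 8.8e-09.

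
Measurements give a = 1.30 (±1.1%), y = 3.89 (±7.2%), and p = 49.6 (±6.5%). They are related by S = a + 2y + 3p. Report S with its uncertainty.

Absolute uncertainties add in quadrature for a linear combination:
  (δa)² = 0.000204;  (2·δy)² = 0.314;  (3·δp)² = 93.5
δS = √(93.9) = 9.69
S = 158.

158 ± 9.69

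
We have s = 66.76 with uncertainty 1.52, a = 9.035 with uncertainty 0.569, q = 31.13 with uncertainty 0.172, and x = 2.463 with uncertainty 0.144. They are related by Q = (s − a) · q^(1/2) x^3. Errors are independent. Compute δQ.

855

Let u = s − a = 57.73. δu = √(δs² + δa²) = √(2.31 + 0.324) = 1.62, so δu/u = 0.0281.
Q is then a monomial in u, q, x:
δQ/Q = √((δu/u)² + (½·δq/q)² + (3·δx/x)²) = √(0.000791 + 7.63e-06 + 0.0308) = 0.178
Q = 4812, so δQ = 0.178 × 4812 = 855.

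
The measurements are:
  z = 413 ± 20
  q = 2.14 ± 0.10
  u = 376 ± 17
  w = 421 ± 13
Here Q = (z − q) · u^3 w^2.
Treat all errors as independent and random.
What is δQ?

Let h = z − q = 411. δh = √(δz² + δq²) = √(400 + 0.0100) = 20.0, so δh/h = 0.0487.
Q is then a monomial in h, u, w:
δQ/Q = √((δh/h)² + (3·δu/u)² + (2·δw/w)²) = √(0.00237 + 0.0184 + 0.00381) = 0.157
Q = 3.87e+15, so δQ = 0.157 × 3.87e+15 = 6.07e+14.

6.07e+14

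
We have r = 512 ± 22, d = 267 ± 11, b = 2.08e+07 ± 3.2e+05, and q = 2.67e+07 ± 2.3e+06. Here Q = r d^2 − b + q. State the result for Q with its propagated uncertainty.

Let p = r·d^2 = 3.65e+07. δp/p = √((1·δr/r)² + (2·δd/d)²) = √(0.00185 + 0.00679) = 0.0929, so δp = 3.39e+06.
Q = p − b + q: δQ = √(δp² + δb² + δq²) = √(1.15e+13 + 1.02e+11 + 5.29e+12) = 4.11e+06
Q = 4.24e+07.

(4.24 ± 0.411) × 10^7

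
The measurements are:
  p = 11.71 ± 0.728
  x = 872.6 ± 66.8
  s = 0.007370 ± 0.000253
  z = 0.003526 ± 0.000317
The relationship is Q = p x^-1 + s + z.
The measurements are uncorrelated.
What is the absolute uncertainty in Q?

0.00138

Let w = p·x^-1 = 0.01342. δw/w = √((1·δp/p)² + (-1·δx/x)²) = √(0.00386 + 0.00586) = 0.0986, so δw = 0.00132.
Q = w + s + z: δQ = √(δw² + δs² + δz²) = √(1.75e-06 + 6.4e-08 + 1e-07) = 0.00138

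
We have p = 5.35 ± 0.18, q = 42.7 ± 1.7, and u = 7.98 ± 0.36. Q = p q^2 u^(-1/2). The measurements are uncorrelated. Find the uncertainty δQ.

Relative error in a monomial: (δQ/Q)² = Σ (nᵢ · δxᵢ/xᵢ)².
  (1·δp/p)² = (1×0.0336)² = 0.00113;  (2·δq/q)² = (2×0.0398)² = 0.00634;  (−½·δu/u)² = (-0.5×0.0451)² = 0.000509
δQ/Q = √(0.00798) = 0.0893
Q = 3450, so δQ = 0.0893 × 3450 = 308.

308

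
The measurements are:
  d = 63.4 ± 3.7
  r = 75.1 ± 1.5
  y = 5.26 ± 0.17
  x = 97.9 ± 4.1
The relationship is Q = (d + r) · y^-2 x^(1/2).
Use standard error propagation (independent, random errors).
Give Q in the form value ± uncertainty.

49.5 ± 3.66

Let u = d + r = 138. δu = √(δd² + δr²) = √(13.7 + 2.25) = 3.99, so δu/u = 0.0288.
Q is then a monomial in u, y, x:
δQ/Q = √((δu/u)² + (-2·δy/y)² + (½·δx/x)²) = √(0.000831 + 0.00418 + 0.000438) = 0.0738
Q = 49.5, so δQ = 0.0738 × 49.5 = 3.66.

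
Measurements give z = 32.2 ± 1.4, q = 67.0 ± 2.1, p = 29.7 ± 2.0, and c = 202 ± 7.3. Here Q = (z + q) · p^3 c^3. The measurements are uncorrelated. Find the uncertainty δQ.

Let u = z + q = 99.2. δu = √(δz² + δq²) = √(1.96 + 4.41) = 2.52, so δu/u = 0.0254.
Q is then a monomial in u, p, c:
δQ/Q = √((δu/u)² + (3·δp/p)² + (3·δc/c)²) = √(0.000647 + 0.0408 + 0.0118) = 0.231
Q = 2.14e+13, so δQ = 0.231 × 2.14e+13 = 4.94e+12.

4.94e+12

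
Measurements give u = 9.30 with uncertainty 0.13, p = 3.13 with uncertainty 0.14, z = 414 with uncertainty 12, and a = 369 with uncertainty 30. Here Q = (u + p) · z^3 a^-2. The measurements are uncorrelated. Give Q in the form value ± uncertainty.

Let w = u + p = 12.4. δw = √(δu² + δp²) = √(0.0169 + 0.0196) = 0.191, so δw/w = 0.0154.
Q is then a monomial in w, z, a:
δQ/Q = √((δw/w)² + (3·δz/z)² + (-2·δa/a)²) = √(0.000236 + 0.00756 + 0.0264) = 0.185
Q = 6480, so δQ = 0.185 × 6480 = 1200.

6480 ± 1200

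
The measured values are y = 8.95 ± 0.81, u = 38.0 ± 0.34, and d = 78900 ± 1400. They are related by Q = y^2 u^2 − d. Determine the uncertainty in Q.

Let p = y^2·u^2 = 1.16e+05. δp/p = √((2·δy/y)² + (2·δu/u)²) = √(0.0328 + 0.000320) = 0.182, so δp = 21000.
Q = p − d: δQ = √(δp² + δd²) = √(4.43e+08 + 1.96e+06) = 21100

21100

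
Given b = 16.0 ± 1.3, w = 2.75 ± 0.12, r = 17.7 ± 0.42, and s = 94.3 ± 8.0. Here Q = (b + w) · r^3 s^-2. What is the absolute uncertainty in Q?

2.30

Let u = b + w = 18.8. δu = √(δb² + δw²) = √(1.69 + 0.0144) = 1.31, so δu/u = 0.0696.
Q is then a monomial in u, r, s:
δQ/Q = √((δu/u)² + (3·δr/r)² + (-2·δs/s)²) = √(0.00485 + 0.00507 + 0.0288) = 0.197
Q = 11.7, so δQ = 0.197 × 11.7 = 2.30.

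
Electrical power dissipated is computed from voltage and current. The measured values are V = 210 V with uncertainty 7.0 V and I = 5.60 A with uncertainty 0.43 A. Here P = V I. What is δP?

Relative error in a monomial: (δP/P)² = Σ (nᵢ · δxᵢ/xᵢ)².
  (1·δV/V)² = (1×0.0333)² = 0.00111;  (1·δI/I)² = (1×0.0768)² = 0.00590
δP/P = √(0.00701) = 0.0837
P = 1180 W, so δP = 0.0837 × 1180 = 98.4 W.

98.4 W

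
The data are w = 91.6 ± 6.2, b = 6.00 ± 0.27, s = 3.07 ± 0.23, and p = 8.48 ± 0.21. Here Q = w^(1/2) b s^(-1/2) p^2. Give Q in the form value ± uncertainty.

2360 ± 198

Each factor contributes (exponent × relative error)² to (δQ/Q)²:
  (½·δw/w)² = (0.5×0.0677)² = 0.00115;  (1·δb/b)² = (1×0.0450)² = 0.00203;  (−½·δs/s)² = (-0.5×0.0749)² = 0.00140;  (2·δp/p)² = (2×0.0248)² = 0.00245
δQ/Q = √(0.00703) = 0.0838
Q = 2360, so δQ = 0.0838 × 2360 = 198.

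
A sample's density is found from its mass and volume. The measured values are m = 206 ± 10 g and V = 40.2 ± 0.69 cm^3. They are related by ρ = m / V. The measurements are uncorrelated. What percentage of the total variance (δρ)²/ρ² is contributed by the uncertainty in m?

(δρ/ρ)² = (1·δm/m)² + (-1·δV/V)²
  m term: (1×0.0485)² = 0.00236
  V term: (-1×0.0172)² = 0.000295
Total = 0.00265. Share from m = 0.00236/0.00265 = 0.889.

88.9%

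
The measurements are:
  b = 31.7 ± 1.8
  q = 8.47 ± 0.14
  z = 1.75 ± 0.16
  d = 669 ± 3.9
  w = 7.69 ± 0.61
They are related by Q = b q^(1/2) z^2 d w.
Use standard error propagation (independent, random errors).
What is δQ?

Each factor contributes (exponent × relative error)² to (δQ/Q)²:
  (1·δb/b)² = (1×0.0568)² = 0.00322;  (½·δq/q)² = (0.5×0.0165)² = 6.83e-05;  (2·δz/z)² = (2×0.0914)² = 0.0334;  (1·δd/d)² = (1×0.00583)² = 3.4e-05;  (1·δw/w)² = (1×0.0793)² = 0.00629
δQ/Q = √(0.0431) = 0.207
Q = 1.45e+06, so δQ = 0.207 × 1.45e+06 = 3.02e+05.

3.02e+05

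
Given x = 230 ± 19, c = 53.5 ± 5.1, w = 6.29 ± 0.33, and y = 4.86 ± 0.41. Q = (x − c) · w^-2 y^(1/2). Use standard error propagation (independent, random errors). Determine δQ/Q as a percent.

Let u = x − c = 176. δu = √(δx² + δc²) = √(361 + 26.0) = 19.7, so δu/u = 0.111.
Q is then a monomial in u, w, y:
δQ/Q = √((δu/u)² + (-2·δw/w)² + (½·δy/y)²) = √(0.0124 + 0.0110 + 0.00178) = 0.159

15.9%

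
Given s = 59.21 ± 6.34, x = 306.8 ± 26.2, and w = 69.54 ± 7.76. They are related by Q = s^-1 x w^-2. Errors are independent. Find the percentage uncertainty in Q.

26.2%

Since Q is a product/quotient, work with relative uncertainties:
  (-1·δs/s)² = (-1×0.107)² = 0.0115;  (1·δx/x)² = (1×0.0854)² = 0.00729;  (-2·δw/w)² = (-2×0.112)² = 0.0498
δQ/Q = √(0.0686) = 0.262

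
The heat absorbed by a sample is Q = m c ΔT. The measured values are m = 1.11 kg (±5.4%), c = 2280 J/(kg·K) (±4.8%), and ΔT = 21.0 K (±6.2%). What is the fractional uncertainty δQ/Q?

0.0952

Each factor contributes (exponent × relative error)² to (δQ/Q)²:
  (1·δm/m)² = (1×0.0540)² = 0.00292;  (1·δc/c)² = (1×0.0480)² = 0.00230;  (1·δΔT/ΔT)² = (1×0.0620)² = 0.00384
δQ/Q = √(0.00906) = 0.0952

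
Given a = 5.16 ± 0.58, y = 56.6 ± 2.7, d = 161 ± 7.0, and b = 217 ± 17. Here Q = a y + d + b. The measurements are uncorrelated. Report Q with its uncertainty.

Let p = a·y = 292. δp/p = √((1·δa/a)² + (1·δy/y)²) = √(0.0126 + 0.00228) = 0.122, so δp = 35.7.
Q = p + d + b: δQ = √(δp² + δd² + δb²) = √(1270 + 49.0 + 289) = 40.1
Q = 670.

670 ± 40.1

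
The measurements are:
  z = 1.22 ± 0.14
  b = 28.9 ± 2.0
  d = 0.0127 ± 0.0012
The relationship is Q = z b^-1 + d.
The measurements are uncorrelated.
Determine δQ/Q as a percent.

Let p = z·b^-1 = 0.0422. δp/p = √((1·δz/z)² + (-1·δb/b)²) = √(0.0132 + 0.00479) = 0.134, so δp = 0.00566.
Q = p + d: δQ = √(δp² + δd²) = √(3.2e-05 + 1.44e-06) = 0.00578
Q = 0.0549, so δQ/Q = 0.00578/0.0549 = 0.105.

10.5%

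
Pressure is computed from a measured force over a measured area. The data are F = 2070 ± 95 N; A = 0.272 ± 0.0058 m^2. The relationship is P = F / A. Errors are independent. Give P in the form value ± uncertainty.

Products/powers → add relative errors in quadrature, weighted by exponent:
  (1·δF/F)² = (1×0.0459)² = 0.00211;  (-1·δA/A)² = (-1×0.0213)² = 0.000455
δP/P = √(0.00256) = 0.0506
P = 7610 Pa, so δP = 0.0506 × 7610 = 385 Pa.

7610 ± 385 Pa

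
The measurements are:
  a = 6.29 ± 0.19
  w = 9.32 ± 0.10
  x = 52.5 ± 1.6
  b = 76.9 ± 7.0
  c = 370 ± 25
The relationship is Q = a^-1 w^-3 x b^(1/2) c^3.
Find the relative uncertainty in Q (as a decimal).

0.215

Since Q is a product/quotient, work with relative uncertainties:
  (-1·δa/a)² = (-1×0.0302)² = 0.000912;  (-3·δw/w)² = (-3×0.0107)² = 0.00104;  (1·δx/x)² = (1×0.0305)² = 0.000929;  (½·δb/b)² = (0.5×0.0910)² = 0.00207;  (3·δc/c)² = (3×0.0676)² = 0.0411
δQ/Q = √(0.0460) = 0.215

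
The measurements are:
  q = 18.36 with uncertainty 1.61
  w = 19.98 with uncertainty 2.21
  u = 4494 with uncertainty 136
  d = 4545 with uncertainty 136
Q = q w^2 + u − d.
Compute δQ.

Let p = q·w^2 = 7329. δp/p = √((1·δq/q)² + (2·δw/w)²) = √(0.00769 + 0.0489) = 0.238, so δp = 1740.
Q = p + u − d: δQ = √(δp² + δu² + δd²) = √(3.04e+06 + 18500 + 18500) = 1750

1750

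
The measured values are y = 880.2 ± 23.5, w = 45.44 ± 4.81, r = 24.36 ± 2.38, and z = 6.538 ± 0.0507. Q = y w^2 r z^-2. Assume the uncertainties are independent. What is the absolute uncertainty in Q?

Products/powers → add relative errors in quadrature, weighted by exponent:
  (1·δy/y)² = (1×0.0267)² = 0.000713;  (2·δw/w)² = (2×0.106)² = 0.0448;  (1·δr/r)² = (1×0.0977)² = 0.00955;  (-2·δz/z)² = (-2×0.00775)² = 0.000241
δQ/Q = √(0.0553) = 0.235
Q = 1.036e+06, so δQ = 0.235 × 1.036e+06 = 2.44e+05.

2.44e+05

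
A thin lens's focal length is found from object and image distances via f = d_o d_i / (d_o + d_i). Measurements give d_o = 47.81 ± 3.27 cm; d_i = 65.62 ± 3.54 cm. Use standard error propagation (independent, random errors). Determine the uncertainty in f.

1.26 cm

∂f/∂d_o = (d_i/(d_o+d_i))² = 0.335;  ∂f/∂d_i = (d_o/(d_o+d_i))² = 0.178
δf = √((∂f/∂d_o · δd_o)² + (∂f/∂d_i · δd_i)²) = √(1.20 + 0.396) = 1.26 cm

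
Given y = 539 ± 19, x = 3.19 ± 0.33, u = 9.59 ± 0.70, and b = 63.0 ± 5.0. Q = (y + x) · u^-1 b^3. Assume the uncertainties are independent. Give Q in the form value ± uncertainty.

Let w = y + x = 542. δw = √(δy² + δx²) = √(361 + 0.109) = 19.0, so δw/w = 0.0350.
Q is then a monomial in w, u, b:
δQ/Q = √((δw/w)² + (-1·δu/u)² + (3·δb/b)²) = √(0.00123 + 0.00533 + 0.0567) = 0.251
Q = 1.41e+07, so δQ = 0.251 × 1.41e+07 = 3.56e+06.

(1.41 ± 0.356) × 10^7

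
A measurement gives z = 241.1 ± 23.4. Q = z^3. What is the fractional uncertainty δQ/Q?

0.291

Q ∝ z^3, so δQ/Q = |3| · δz/z = 3 × 0.0971 = 0.291.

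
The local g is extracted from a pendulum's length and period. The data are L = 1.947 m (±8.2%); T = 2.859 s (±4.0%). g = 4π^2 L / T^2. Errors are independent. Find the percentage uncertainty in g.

Products/powers → add relative errors in quadrature, weighted by exponent:
  (1·δL/L)² = (1×0.0820)² = 0.00672;  (-2·δT/T)² = (-2×0.0400)² = 0.00640
δg/g = √(0.0131) = 0.115

11.5%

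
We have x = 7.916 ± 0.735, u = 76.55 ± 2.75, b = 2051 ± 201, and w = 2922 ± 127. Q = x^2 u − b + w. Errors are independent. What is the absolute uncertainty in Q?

Let p = x^2·u = 4797. δp/p = √((2·δx/x)² + (1·δu/u)²) = √(0.0345 + 0.00129) = 0.189, so δp = 907.
Q = p − b + w: δQ = √(δp² + δb² + δw²) = √(8.23e+05 + 40400 + 16100) = 938

938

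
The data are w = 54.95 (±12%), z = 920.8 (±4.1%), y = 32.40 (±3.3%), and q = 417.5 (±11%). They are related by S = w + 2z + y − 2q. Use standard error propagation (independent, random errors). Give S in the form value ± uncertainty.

Each term contributes (cᵢ δxᵢ)² to (δS)²:
  (δw)² = 43.5;  (2·δz)² = 5700;  (δy)² = 1.14;  (2·δq)² = 8440
δS = √(14200) = 119
S = 1094.

1094 ± 119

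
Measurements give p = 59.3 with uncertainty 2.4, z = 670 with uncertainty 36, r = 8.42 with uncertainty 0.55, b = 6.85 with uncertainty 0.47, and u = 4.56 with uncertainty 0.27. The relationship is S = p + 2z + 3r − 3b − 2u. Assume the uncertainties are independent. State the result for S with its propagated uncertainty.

1390 ± 72.1

Absolute uncertainties add in quadrature for a linear combination:
  (δp)² = 5.76;  (2·δz)² = 5180;  (3·δr)² = 2.72;  (3·δb)² = 1.99;  (2·δu)² = 0.292
δS = √(5190) = 72.1
S = 1390.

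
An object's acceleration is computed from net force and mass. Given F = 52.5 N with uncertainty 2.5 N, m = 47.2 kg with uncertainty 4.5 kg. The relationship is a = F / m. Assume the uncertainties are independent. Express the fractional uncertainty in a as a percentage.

10.7%

Each factor contributes (exponent × relative error)² to (δa/a)²:
  (1·δF/F)² = (1×0.0476)² = 0.00227;  (-1·δm/m)² = (-1×0.0953)² = 0.00909
δa/a = √(0.0114) = 0.107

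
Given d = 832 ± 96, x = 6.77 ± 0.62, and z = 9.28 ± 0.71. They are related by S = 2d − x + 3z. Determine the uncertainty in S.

192

Sums and differences: (δS)² = Σ (cᵢ δxᵢ)².
  (2·δd)² = 36900;  (δx)² = 0.384;  (3·δz)² = 4.54
δS = √(36900) = 192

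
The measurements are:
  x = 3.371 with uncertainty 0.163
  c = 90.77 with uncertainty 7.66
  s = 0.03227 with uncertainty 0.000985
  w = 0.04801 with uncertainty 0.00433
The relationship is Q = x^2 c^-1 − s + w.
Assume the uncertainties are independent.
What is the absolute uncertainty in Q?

0.0167

Let p = x^2·c^-1 = 0.1252. δp/p = √((2·δx/x)² + (-1·δc/c)²) = √(0.00935 + 0.00712) = 0.128, so δp = 0.0161.
Q = p − s + w: δQ = √(δp² + δs² + δw²) = √(0.000258 + 9.7e-07 + 1.87e-05) = 0.0167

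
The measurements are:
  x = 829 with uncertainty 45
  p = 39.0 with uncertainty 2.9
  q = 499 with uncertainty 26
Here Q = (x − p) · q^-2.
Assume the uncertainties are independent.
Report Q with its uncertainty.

Let u = x − p = 790. δu = √(δx² + δp²) = √(2020 + 8.41) = 45.1, so δu/u = 0.0571.
Q is then a monomial in u, q:
δQ/Q = √((δu/u)² + (-2·δq/q)²) = √(0.00326 + 0.0109) = 0.119
Q = 0.00317, so δQ = 0.119 × 0.00317 = 0.000377.

0.00317 ± 0.000377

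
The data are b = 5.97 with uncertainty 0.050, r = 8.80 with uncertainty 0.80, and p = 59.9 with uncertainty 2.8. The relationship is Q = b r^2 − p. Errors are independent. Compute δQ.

Let w = b·r^2 = 462. δw/w = √((1·δb/b)² + (2·δr/r)²) = √(7.01e-05 + 0.0331) = 0.182, so δw = 84.1.
Q = w − p: δQ = √(δw² + δp²) = √(7080 + 7.84) = 84.2

84.2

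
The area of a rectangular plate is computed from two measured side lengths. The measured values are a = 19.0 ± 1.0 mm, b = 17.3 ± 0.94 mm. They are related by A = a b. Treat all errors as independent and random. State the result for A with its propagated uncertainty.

329 ± 24.9 mm^2

Each factor contributes (exponent × relative error)² to (δA/A)²:
  (1·δa/a)² = (1×0.0526)² = 0.00277;  (1·δb/b)² = (1×0.0543)² = 0.00295
δA/A = √(0.00572) = 0.0756
A = 329 mm^2, so δA = 0.0756 × 329 = 24.9 mm^2.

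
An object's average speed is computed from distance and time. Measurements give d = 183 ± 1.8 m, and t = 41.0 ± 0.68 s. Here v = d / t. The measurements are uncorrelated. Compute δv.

v is a product of powers, so relative uncertainties combine in quadrature:
  (1·δd/d)² = (1×0.00984)² = 9.67e-05;  (-1·δt/t)² = (-1×0.0166)² = 0.000275
δv/v = √(0.000372) = 0.0193
v = 4.46 m/s, so δv = 0.0193 × 4.46 = 0.0861 m/s.

0.0861 m/s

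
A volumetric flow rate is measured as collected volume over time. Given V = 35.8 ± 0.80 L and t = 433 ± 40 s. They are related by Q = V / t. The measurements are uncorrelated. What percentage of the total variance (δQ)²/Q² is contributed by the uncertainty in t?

94.5%

(δQ/Q)² = (1·δV/V)² + (-1·δt/t)²
  V term: (1×0.0223)² = 0.000499
  t term: (-1×0.0924)² = 0.00853
Total = 0.00903. Share from t = 0.00853/0.00903 = 0.945.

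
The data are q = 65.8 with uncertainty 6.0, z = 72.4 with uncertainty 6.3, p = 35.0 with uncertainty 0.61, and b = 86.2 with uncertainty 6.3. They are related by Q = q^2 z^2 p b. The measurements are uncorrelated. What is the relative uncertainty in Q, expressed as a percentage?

Since Q is a product/quotient, work with relative uncertainties:
  (2·δq/q)² = (2×0.0912)² = 0.0333;  (2·δz/z)² = (2×0.0870)² = 0.0303;  (1·δp/p)² = (1×0.0174)² = 0.000304;  (1·δb/b)² = (1×0.0731)² = 0.00534
δQ/Q = √(0.0692) = 0.263

26.3%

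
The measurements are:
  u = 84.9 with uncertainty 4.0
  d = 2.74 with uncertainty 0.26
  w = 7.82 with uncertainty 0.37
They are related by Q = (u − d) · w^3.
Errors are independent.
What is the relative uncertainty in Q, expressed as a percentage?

15.0%

Let h = u − d = 82.2. δh = √(δu² + δd²) = √(16.0 + 0.0676) = 4.01, so δh/h = 0.0488.
Q is then a monomial in h, w:
δQ/Q = √((δh/h)² + (3·δw/w)²) = √(0.00238 + 0.0201) = 0.150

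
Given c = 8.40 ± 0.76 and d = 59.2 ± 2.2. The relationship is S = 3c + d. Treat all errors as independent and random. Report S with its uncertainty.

S is a linear combination, so absolute uncertainties add in quadrature:
  (3·δc)² = 5.20;  (δd)² = 4.84
δS = √(10.0) = 3.17
S = 84.4.

84.4 ± 3.17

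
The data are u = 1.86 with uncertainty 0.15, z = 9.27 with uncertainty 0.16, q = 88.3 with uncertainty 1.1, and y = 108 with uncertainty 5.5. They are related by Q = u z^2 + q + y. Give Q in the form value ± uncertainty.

Let p = u·z^2 = 160. δp/p = √((1·δu/u)² + (2·δz/z)²) = √(0.00650 + 0.00119) = 0.0877, so δp = 14.0.
Q = p + q + y: δQ = √(δp² + δq² + δy²) = √(197 + 1.21 + 30.2) = 15.1
Q = 356.

356 ± 15.1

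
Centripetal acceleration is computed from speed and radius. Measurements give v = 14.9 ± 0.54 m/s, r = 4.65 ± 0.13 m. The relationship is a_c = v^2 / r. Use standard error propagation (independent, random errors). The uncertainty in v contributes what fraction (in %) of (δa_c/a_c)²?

(δa_c/a_c)² = (2·δv/v)² + (-1·δr/r)²
  v term: (2×0.0362)² = 0.00525
  r term: (-1×0.0280)² = 0.000782
Total = 0.00604. Share from v = 0.00525/0.00604 = 0.870.

87.0%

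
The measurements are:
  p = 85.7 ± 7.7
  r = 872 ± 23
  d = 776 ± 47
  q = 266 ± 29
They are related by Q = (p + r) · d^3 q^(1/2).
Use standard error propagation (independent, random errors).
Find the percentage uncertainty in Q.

19.1%

Let u = p + r = 958. δu = √(δp² + δr²) = √(59.3 + 529) = 24.3, so δu/u = 0.0253.
Q is then a monomial in u, d, q:
δQ/Q = √((δu/u)² + (3·δd/d)² + (½·δq/q)²) = √(0.000641 + 0.0330 + 0.00297) = 0.191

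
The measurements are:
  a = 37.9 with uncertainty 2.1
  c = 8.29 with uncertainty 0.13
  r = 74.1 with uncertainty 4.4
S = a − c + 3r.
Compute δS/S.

0.0531

For a sum/difference, combine absolute errors in quadrature:
  (δa)² = 4.41;  (δc)² = 0.0169;  (3·δr)² = 174
δS = √(179) = 13.4
S = 252, so δS/S = 13.4/252 = 0.0531.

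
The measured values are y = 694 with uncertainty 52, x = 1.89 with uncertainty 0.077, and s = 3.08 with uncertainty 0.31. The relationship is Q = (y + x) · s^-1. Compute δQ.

Let u = y + x = 696. δu = √(δy² + δx²) = √(2700 + 0.00593) = 52.0, so δu/u = 0.0747.
Q is then a monomial in u, s:
δQ/Q = √((δu/u)² + (-1·δs/s)²) = √(0.00558 + 0.0101) = 0.125
Q = 226, so δQ = 0.125 × 226 = 28.3.

28.3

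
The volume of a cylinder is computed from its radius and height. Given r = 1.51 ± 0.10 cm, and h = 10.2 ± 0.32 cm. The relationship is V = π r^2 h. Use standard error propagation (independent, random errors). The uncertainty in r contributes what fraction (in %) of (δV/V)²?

94.7%

(δV/V)² = (2·δr/r)² + (1·δh/h)²
  r term: (2×0.0662)² = 0.0175
  h term: (1×0.0314)² = 0.000984
Total = 0.0185. Share from r = 0.0175/0.0185 = 0.947.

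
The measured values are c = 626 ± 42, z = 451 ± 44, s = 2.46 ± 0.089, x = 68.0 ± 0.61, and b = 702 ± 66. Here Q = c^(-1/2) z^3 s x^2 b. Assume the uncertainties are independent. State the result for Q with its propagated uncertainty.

Products/powers → add relative errors in quadrature, weighted by exponent:
  (−½·δc/c)² = (-0.5×0.0671)² = 0.00113;  (3·δz/z)² = (3×0.0976)² = 0.0857;  (1·δs/s)² = (1×0.0362)² = 0.00131;  (2·δx/x)² = (2×0.00897)² = 0.000322;  (1·δb/b)² = (1×0.0940)² = 0.00884
δQ/Q = √(0.0973) = 0.312
Q = 2.93e+13, so δQ = 0.312 × 2.93e+13 = 9.13e+12.

(2.93 ± 0.913) × 10^13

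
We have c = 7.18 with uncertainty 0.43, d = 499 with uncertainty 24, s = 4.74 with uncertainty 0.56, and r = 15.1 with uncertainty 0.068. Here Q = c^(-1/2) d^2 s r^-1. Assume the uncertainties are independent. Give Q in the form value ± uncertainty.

29200 ± 4530

Relative error in a monomial: (δQ/Q)² = Σ (nᵢ · δxᵢ/xᵢ)².
  (−½·δc/c)² = (-0.5×0.0599)² = 0.000897;  (2·δd/d)² = (2×0.0481)² = 0.00925;  (1·δs/s)² = (1×0.118)² = 0.0140;  (-1·δr/r)² = (-1×0.00450)² = 2.03e-05
δQ/Q = √(0.0241) = 0.155
Q = 29200, so δQ = 0.155 × 29200 = 4530.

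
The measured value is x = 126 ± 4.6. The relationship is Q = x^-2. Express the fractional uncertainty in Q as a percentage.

Q is a product of powers, so relative uncertainties combine in quadrature:
  (-2·δx/x)² = (-2×0.0365)² = 0.00533
δQ/Q = √(0.00533) = 0.0730

7.30%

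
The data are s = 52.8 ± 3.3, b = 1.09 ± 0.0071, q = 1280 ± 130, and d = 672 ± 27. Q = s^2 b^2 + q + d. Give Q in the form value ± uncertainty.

Let p = s^2·b^2 = 3310. δp/p = √((2·δs/s)² + (2·δb/b)²) = √(0.0156 + 0.000170) = 0.126, so δp = 416.
Q = p + q + d: δQ = √(δp² + δq² + δd²) = √(1.73e+05 + 16900 + 729) = 437
Q = 5260.

5260 ± 437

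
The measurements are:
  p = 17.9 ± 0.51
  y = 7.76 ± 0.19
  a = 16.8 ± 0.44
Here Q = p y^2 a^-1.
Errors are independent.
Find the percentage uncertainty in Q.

Relative error in a monomial: (δQ/Q)² = Σ (nᵢ · δxᵢ/xᵢ)².
  (1·δp/p)² = (1×0.0285)² = 0.000812;  (2·δy/y)² = (2×0.0245)² = 0.00240;  (-1·δa/a)² = (-1×0.0262)² = 0.000686
δQ/Q = √(0.00390) = 0.0624

6.24%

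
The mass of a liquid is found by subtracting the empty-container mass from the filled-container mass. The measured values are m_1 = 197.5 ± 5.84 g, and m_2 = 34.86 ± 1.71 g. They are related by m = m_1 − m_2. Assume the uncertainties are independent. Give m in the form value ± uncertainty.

162.6 ± 6.09 g

Sums and differences: (δm)² = Σ (cᵢ δxᵢ)².
  (δm_1)² = 34.1;  (δm_2)² = 2.92
δm = √(37.0) = 6.09 g
m = 162.6 g.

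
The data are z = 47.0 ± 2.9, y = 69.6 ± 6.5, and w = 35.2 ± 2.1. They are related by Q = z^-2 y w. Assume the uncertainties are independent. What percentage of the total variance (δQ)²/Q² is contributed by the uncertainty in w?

(δQ/Q)² = (-2·δz/z)² + (1·δy/y)² + (1·δw/w)²
  z term: (-2×0.0617)² = 0.0152
  y term: (1×0.0934)² = 0.00872
  w term: (1×0.0597)² = 0.00356
Total = 0.0275. Share from w = 0.00356/0.0275 = 0.129.

12.9%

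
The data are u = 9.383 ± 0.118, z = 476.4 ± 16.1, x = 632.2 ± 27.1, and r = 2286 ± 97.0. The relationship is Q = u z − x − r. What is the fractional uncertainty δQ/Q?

0.122

Let p = u·z = 4470. δp/p = √((1·δu/u)² + (1·δz/z)²) = √(0.000158 + 0.00114) = 0.0361, so δp = 161.
Q = p − x − r: δQ = √(δp² + δx² + δr²) = √(26000 + 734 + 9410) = 190
Q = 1552, so δQ/Q = 190/1552 = 0.122.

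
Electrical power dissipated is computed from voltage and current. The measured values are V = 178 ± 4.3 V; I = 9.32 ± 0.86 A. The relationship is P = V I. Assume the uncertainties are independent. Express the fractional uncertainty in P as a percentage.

For a monomial P ∝ V, I, fractional errors add in quadrature:
  (1·δV/V)² = (1×0.0242)² = 0.000584;  (1·δI/I)² = (1×0.0923)² = 0.00851
δP/P = √(0.00910) = 0.0954

9.54%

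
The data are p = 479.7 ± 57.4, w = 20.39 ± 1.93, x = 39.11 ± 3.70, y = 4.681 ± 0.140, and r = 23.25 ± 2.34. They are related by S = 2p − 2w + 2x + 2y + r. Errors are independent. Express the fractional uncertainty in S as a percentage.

Each term contributes (cᵢ δxᵢ)² to (δS)²:
  (2·δp)² = 13200;  (2·δw)² = 14.9;  (2·δx)² = 54.8;  (2·δy)² = 0.0784;  (δr)² = 5.48
δS = √(13300) = 115
S = 1029, so δS/S = 115/1029 = 0.112.

11.2%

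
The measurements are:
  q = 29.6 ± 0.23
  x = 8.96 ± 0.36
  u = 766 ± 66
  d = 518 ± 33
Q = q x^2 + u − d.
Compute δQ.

206

Let p = q·x^2 = 2380. δp/p = √((1·δq/q)² + (2·δx/x)²) = √(6.04e-05 + 0.00646) = 0.0807, so δp = 192.
Q = p + u − d: δQ = √(δp² + δu² + δd²) = √(36800 + 4360 + 1090) = 206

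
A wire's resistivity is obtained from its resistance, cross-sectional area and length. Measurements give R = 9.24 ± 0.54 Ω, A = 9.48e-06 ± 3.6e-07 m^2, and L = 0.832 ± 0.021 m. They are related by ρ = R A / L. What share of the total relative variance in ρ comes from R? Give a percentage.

(δρ/ρ)² = (1·δR/R)² + (1·δA/A)² + (-1·δL/L)²
  R term: (1×0.0584)² = 0.00342
  A term: (1×0.0380)² = 0.00144
  L term: (-1×0.0252)² = 0.000637
Total = 0.00549. Share from R = 0.00342/0.00549 = 0.622.

62.2%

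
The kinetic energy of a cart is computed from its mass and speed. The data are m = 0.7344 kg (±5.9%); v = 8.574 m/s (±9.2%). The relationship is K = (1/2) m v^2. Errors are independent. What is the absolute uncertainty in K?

For a monomial K ∝ m, v^2, fractional errors add in quadrature:
  (1·δm/m)² = (1×0.0590)² = 0.00348;  (2·δv/v)² = (2×0.0920)² = 0.0339
δK/K = √(0.0373) = 0.193
K = 26.99 J, so δK = 0.193 × 26.99 = 5.22 J.

5.22 J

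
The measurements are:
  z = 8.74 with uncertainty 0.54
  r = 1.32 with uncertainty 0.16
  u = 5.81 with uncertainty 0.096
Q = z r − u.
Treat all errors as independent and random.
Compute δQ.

Let p = z·r = 11.5. δp/p = √((1·δz/z)² + (1·δr/r)²) = √(0.00382 + 0.0147) = 0.136, so δp = 1.57.
Q = p − u: δQ = √(δp² + δu²) = √(2.46 + 0.00922) = 1.57

1.57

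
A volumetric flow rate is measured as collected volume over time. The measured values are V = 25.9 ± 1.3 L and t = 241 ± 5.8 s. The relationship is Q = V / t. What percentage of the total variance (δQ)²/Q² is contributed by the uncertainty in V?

81.3%

(δQ/Q)² = (1·δV/V)² + (-1·δt/t)²
  V term: (1×0.0502)² = 0.00252
  t term: (-1×0.0241)² = 0.000579
Total = 0.00310. Share from V = 0.00252/0.00310 = 0.813.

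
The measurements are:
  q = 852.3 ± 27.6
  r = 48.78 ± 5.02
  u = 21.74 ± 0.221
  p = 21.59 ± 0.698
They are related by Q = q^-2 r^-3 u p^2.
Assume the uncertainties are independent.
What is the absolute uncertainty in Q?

3.87e-08

Since Q is a product/quotient, work with relative uncertainties:
  (-2·δq/q)² = (-2×0.0324)² = 0.00419;  (-3·δr/r)² = (-3×0.103)² = 0.0953;  (1·δu/u)² = (1×0.0102)² = 0.000103;  (2·δp/p)² = (2×0.0323)² = 0.00418
δQ/Q = √(0.104) = 0.322
Q = 1.202e-07, so δQ = 0.322 × 1.202e-07 = 3.87e-08.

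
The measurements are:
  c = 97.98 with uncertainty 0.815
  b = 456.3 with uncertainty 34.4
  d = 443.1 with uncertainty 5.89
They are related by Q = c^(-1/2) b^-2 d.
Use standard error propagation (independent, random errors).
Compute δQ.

3.26e-05

For a monomial Q ∝ c^(-1/2), b^-2, d, fractional errors add in quadrature:
  (−½·δc/c)² = (-0.5×0.00832)² = 1.73e-05;  (-2·δb/b)² = (-2×0.0754)² = 0.0227;  (1·δd/d)² = (1×0.0133)² = 0.000177
δQ/Q = √(0.0229) = 0.151
Q = 0.0002150, so δQ = 0.151 × 0.0002150 = 3.26e-05.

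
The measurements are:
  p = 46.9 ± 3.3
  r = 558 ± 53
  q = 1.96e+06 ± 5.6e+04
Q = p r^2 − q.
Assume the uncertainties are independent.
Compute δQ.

Let w = p·r^2 = 1.46e+07. δw/w = √((1·δp/p)² + (2·δr/r)²) = √(0.00495 + 0.0361) = 0.203, so δw = 2.96e+06.
Q = w − q: δQ = √(δw² + δq²) = √(8.75e+12 + 3.14e+09) = 2.96e+06

2.96e+06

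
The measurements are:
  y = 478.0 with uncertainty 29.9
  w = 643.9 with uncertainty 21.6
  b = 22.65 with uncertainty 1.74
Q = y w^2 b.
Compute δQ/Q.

0.120

Each factor contributes (exponent × relative error)² to (δQ/Q)²:
  (1·δy/y)² = (1×0.0626)² = 0.00391;  (2·δw/w)² = (2×0.0335)² = 0.00450;  (1·δb/b)² = (1×0.0768)² = 0.00590
δQ/Q = √(0.0143) = 0.120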